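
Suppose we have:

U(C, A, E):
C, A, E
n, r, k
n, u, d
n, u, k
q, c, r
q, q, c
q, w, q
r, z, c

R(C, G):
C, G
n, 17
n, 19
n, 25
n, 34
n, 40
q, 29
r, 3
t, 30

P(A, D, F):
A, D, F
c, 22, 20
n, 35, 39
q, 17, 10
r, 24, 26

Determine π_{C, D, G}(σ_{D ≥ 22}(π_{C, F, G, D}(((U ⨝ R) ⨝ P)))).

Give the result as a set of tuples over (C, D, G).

Joining U and R on C yields {(n, r, k, 17), (n, r, k, 19), (n, r, k, 25), (n, r, k, 34), (n, r, k, 40), (n, u, d, 17), (n, u, d, 19), (n, u, d, 25), (n, u, d, 34), (n, u, d, 40), (n, u, k, 17), (n, u, k, 19), (n, u, k, 25), (n, u, k, 34), (n, u, k, 40), (q, c, r, 29), (q, q, c, 29), (q, w, q, 29), (r, z, c, 3)}.
Joining (U ⨝ R) and P on A yields {(n, r, k, 17, 24, 26), (n, r, k, 19, 24, 26), (n, r, k, 25, 24, 26), (n, r, k, 34, 24, 26), (n, r, k, 40, 24, 26), (q, c, r, 29, 22, 20), (q, q, c, 29, 17, 10)}.
π_{C, F, G, D} gives {(n, 26, 17, 24), (n, 26, 19, 24), (n, 26, 25, 24), (n, 26, 34, 24), (n, 26, 40, 24), (q, 10, 29, 17), (q, 20, 29, 22)}.
σ[D ≥ 22]: keep tuples satisfying D ≥ 22 → {(n, 26, 17, 24), (n, 26, 19, 24), (n, 26, 25, 24), (n, 26, 34, 24), (n, 26, 40, 24), (q, 20, 29, 22)}
π_{C, D, G} gives {(n, 24, 17), (n, 24, 19), (n, 24, 25), (n, 24, 34), (n, 24, 40), (q, 22, 29)}.

{(n, 24, 17), (n, 24, 19), (n, 24, 25), (n, 24, 34), (n, 24, 40), (q, 22, 29)}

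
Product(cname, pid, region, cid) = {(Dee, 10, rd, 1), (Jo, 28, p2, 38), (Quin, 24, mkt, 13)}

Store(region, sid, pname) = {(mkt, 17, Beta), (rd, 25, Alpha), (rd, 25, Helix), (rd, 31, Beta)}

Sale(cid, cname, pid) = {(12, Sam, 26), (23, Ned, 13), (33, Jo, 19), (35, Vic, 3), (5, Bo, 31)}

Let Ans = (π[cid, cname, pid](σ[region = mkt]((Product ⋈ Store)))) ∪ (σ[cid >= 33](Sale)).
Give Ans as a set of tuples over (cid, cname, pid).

Joining Product and Store on region yields {(Dee, 10, rd, 1, 25, Alpha), (Dee, 10, rd, 1, 25, Helix), (Dee, 10, rd, 1, 31, Beta), (Quin, 24, mkt, 13, 17, Beta)}.
Filtering on region = mkt leaves {(Quin, 24, mkt, 13, 17, Beta)}.
Projecting to cid, cname, pid: {(13, Quin, 24)}
Filtering on cid >= 33 leaves {(33, Jo, 19), (35, Vic, 3)}.
Set union of the two operands is {(13, Quin, 24), (33, Jo, 19), (35, Vic, 3)}.

{(13, Quin, 24), (33, Jo, 19), (35, Vic, 3)}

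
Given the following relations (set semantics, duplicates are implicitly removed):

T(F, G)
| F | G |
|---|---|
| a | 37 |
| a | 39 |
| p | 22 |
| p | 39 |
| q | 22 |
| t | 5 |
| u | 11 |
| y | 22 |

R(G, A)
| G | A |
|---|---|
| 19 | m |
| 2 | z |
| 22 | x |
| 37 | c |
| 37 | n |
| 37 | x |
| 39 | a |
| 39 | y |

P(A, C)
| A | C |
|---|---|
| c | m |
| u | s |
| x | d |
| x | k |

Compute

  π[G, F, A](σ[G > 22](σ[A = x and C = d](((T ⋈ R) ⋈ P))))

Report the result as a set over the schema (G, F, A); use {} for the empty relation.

Natural join on G: {(a, 37, c), (a, 37, n), (a, 37, x), (a, 39, a), (a, 39, y), (p, 22, x), (p, 39, a), (p, 39, y), (q, 22, x), (y, 22, x)}
Natural join on A: {(a, 37, c, m), (a, 37, x, d), (a, 37, x, k), (p, 22, x, d), (p, 22, x, k), (q, 22, x, d), (q, 22, x, k), (y, 22, x, d), (y, 22, x, k)}
σ[A = x and C = d]: keep tuples satisfying A = x and C = d → {(a, 37, x, d), (p, 22, x, d), (q, 22, x, d), (y, 22, x, d)}
σ[G > 22]: keep tuples satisfying G > 22 → {(a, 37, x, d)}
Projecting to G, F, A: {(37, a, x)}

{(37, a, x)}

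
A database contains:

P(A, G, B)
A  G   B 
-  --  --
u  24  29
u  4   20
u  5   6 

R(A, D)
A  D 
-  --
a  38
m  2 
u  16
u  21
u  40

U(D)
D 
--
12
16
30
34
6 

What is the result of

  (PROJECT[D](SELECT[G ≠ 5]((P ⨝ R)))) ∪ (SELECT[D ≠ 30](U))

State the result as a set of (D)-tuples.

{12, 16, 21, 34, 40, 6}

Natural join on A: {(u, 24, 29, 16), (u, 24, 29, 21), (u, 24, 29, 40), (u, 4, 20, 16), (u, 4, 20, 21), (u, 4, 20, 40), (u, 5, 6, 16), (u, 5, 6, 21), (u, 5, 6, 40)}
Filtering on G ≠ 5 leaves {(u, 24, 29, 16), (u, 24, 29, 21), (u, 24, 29, 40), (u, 4, 20, 16), (u, 4, 20, 21), (u, 4, 20, 40)}.
π[D]: project onto (D) (3 duplicate(s) eliminated) → {16, 21, 40}
Filtering on D ≠ 30 leaves {12, 16, 34, 6}.
Taking the union: {12, 16, 21, 34, 40, 6}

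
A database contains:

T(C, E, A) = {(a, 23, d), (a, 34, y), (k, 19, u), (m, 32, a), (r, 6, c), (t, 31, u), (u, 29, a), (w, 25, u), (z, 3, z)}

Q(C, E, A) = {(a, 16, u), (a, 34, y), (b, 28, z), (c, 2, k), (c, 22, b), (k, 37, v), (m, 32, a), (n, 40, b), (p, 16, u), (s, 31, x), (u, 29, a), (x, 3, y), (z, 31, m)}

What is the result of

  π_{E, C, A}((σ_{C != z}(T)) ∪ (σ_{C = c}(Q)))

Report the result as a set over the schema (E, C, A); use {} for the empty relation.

{(19, k, u), (2, c, k), (22, c, b), (23, a, d), (25, w, u), (29, u, a), (31, t, u), (32, m, a), (34, a, y), (6, r, c)}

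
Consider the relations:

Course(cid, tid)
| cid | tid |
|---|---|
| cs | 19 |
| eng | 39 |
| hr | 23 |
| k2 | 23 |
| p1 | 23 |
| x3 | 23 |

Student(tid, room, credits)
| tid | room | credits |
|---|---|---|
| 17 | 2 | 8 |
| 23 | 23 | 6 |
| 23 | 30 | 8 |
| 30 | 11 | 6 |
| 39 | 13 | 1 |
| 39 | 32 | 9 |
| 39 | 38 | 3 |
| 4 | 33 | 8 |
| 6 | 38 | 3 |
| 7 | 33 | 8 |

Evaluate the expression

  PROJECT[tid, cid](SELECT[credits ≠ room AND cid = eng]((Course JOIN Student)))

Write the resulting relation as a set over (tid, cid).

{(39, eng)}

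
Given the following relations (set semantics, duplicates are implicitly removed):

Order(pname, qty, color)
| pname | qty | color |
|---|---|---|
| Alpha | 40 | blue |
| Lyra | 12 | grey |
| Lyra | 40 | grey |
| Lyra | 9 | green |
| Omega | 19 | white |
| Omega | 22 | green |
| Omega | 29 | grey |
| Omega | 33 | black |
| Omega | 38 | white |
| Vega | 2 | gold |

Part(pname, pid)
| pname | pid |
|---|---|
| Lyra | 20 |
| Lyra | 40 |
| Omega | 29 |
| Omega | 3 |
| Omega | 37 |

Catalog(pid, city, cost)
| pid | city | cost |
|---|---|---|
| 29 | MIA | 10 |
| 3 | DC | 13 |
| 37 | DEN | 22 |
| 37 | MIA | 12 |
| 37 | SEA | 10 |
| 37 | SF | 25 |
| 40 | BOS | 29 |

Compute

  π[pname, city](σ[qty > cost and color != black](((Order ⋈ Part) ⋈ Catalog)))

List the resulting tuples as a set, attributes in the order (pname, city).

{(Lyra, BOS), (Omega, DC), (Omega, DEN), (Omega, MIA), (Omega, SEA), (Omega, SF)}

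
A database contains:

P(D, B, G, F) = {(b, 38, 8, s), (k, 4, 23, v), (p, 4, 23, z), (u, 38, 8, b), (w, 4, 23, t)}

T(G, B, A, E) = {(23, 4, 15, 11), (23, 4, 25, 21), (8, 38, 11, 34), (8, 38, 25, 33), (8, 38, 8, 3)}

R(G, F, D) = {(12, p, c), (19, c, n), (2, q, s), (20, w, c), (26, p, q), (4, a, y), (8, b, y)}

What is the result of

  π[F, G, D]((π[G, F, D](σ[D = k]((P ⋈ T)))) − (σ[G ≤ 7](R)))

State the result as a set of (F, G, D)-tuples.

Joining P and T on B, G yields {(b, 38, 8, s, 11, 34), (b, 38, 8, s, 25, 33), (b, 38, 8, s, 8, 3), (k, 4, 23, v, 15, 11), (k, 4, 23, v, 25, 21), (p, 4, 23, z, 15, 11), (p, 4, 23, z, 25, 21), (u, 38, 8, b, 11, 34), (u, 38, 8, b, 25, 33), (u, 38, 8, b, 8, 3), (w, 4, 23, t, 15, 11), (w, 4, 23, t, 25, 21)}.
Apply σ_{D = k}; surviving tuples: {(k, 4, 23, v, 15, 11), (k, 4, 23, v, 25, 21)}
π[G, F, D]: project onto (G, F, D) (1 duplicate(s) eliminated) → {(23, v, k)}
Apply σ_{G ≤ 7}; surviving tuples: {(2, q, s), (4, a, y)}
Difference: {(23, v, k)} with {(2, q, s), (4, a, y)} → {(23, v, k)}
π[F, G, D]: project onto (F, G, D) → {(v, 23, k)}

{(v, 23, k)}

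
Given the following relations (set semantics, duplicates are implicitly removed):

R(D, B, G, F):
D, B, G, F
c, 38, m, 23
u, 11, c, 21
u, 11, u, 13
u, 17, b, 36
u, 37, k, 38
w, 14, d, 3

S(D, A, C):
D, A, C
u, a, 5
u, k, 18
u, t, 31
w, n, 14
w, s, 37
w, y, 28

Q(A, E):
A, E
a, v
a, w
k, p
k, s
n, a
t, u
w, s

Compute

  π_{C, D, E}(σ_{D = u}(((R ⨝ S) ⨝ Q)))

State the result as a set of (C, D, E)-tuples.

{(18, u, p), (18, u, s), (31, u, u), (5, u, v), (5, u, w)}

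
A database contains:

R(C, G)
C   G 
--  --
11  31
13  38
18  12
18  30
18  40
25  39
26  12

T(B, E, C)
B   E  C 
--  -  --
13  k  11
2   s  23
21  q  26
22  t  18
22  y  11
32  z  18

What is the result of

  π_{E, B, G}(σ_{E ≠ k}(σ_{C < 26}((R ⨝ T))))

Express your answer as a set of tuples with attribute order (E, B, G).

{(t, 22, 12), (t, 22, 30), (t, 22, 40), (y, 22, 31), (z, 32, 12), (z, 32, 30), (z, 32, 40)}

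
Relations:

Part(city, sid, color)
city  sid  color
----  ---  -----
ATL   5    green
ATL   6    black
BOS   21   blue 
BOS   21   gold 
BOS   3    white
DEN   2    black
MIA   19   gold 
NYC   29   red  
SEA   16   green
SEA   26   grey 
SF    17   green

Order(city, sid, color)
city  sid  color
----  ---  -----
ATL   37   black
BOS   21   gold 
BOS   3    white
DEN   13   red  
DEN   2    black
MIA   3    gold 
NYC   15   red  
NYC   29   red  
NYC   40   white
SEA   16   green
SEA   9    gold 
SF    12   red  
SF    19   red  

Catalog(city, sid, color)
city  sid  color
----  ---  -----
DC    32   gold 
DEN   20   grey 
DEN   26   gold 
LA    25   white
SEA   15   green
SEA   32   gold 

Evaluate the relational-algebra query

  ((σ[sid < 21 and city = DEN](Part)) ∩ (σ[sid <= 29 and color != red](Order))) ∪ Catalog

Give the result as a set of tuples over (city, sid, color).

{(DC, 32, gold), (DEN, 2, black), (DEN, 20, grey), (DEN, 26, gold), (LA, 25, white), (SEA, 15, green), (SEA, 32, gold)}

σ[sid < 21 and city = DEN]: keep tuples satisfying sid < 21 and city = DEN → {(DEN, 2, black)}
σ[sid <= 29 and color != red]: keep tuples satisfying sid <= 29 and color != red → {(BOS, 21, gold), (BOS, 3, white), (DEN, 2, black), (MIA, 3, gold), (SEA, 16, green), (SEA, 9, gold)}
Taking the intersection: {(DEN, 2, black)}
Taking the union: {(DC, 32, gold), (DEN, 2, black), (DEN, 20, grey), (DEN, 26, gold), (LA, 25, white), (SEA, 15, green), (SEA, 32, gold)}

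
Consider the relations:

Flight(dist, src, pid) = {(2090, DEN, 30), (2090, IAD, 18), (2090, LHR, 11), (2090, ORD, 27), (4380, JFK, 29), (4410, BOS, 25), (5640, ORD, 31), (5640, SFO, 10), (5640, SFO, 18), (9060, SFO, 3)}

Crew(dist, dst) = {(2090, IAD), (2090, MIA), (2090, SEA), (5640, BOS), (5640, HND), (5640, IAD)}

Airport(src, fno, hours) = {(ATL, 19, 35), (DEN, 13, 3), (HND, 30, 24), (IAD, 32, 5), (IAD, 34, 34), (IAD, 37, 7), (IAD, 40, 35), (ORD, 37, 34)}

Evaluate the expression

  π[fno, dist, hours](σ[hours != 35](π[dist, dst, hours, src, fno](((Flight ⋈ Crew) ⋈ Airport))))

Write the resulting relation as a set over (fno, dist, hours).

Natural join on dist: {(2090, DEN, 30, IAD), (2090, DEN, 30, MIA), (2090, DEN, 30, SEA), (2090, IAD, 18, IAD), (2090, IAD, 18, MIA), (2090, IAD, 18, SEA), (2090, LHR, 11, IAD), (2090, LHR, 11, MIA), (2090, LHR, 11, SEA), (2090, ORD, 27, IAD), (2090, ORD, 27, MIA), (2090, ORD, 27, SEA), (5640, ORD, 31, BOS), (5640, ORD, 31, HND), (5640, ORD, 31, IAD), (5640, SFO, 10, BOS), (5640, SFO, 10, HND), (5640, SFO, 10, IAD), (5640, SFO, 18, BOS), (5640, SFO, 18, HND), (5640, SFO, 18, IAD)}
Natural join on src: {(2090, DEN, 30, IAD, 13, 3), (2090, DEN, 30, MIA, 13, 3), (2090, DEN, 30, SEA, 13, 3), (2090, IAD, 18, IAD, 32, 5), (2090, IAD, 18, IAD, 34, 34), (2090, IAD, 18, IAD, 37, 7), (2090, IAD, 18, IAD, 40, 35), (2090, IAD, 18, MIA, 32, 5), (2090, IAD, 18, MIA, 34, 34), (2090, IAD, 18, MIA, 37, 7), (2090, IAD, 18, MIA, 40, 35), (2090, IAD, 18, SEA, 32, 5), (2090, IAD, 18, SEA, 34, 34), (2090, IAD, 18, SEA, 37, 7), (2090, IAD, 18, SEA, 40, 35), (2090, ORD, 27, IAD, 37, 34), (2090, ORD, 27, MIA, 37, 34), (2090, ORD, 27, SEA, 37, 34), (5640, ORD, 31, BOS, 37, 34), (5640, ORD, 31, HND, 37, 34), (5640, ORD, 31, IAD, 37, 34)}
π[dist, dst, hours, src, fno]: project onto (dist, dst, hours, src, fno) → {(2090, IAD, 3, DEN, 13), (2090, IAD, 34, IAD, 34), (2090, IAD, 34, ORD, 37), (2090, IAD, 35, IAD, 40), (2090, IAD, 5, IAD, 32), (2090, IAD, 7, IAD, 37), (2090, MIA, 3, DEN, 13), (2090, MIA, 34, IAD, 34), (2090, MIA, 34, ORD, 37), (2090, MIA, 35, IAD, 40), (2090, MIA, 5, IAD, 32), (2090, MIA, 7, IAD, 37), (2090, SEA, 3, DEN, 13), (2090, SEA, 34, IAD, 34), (2090, SEA, 34, ORD, 37), (2090, SEA, 35, IAD, 40), (2090, SEA, 5, IAD, 32), (2090, SEA, 7, IAD, 37), (5640, BOS, 34, ORD, 37), (5640, HND, 34, ORD, 37), (5640, IAD, 34, ORD, 37)}
Selection hours != 35: {(2090, IAD, 3, DEN, 13), (2090, IAD, 34, IAD, 34), (2090, IAD, 34, ORD, 37), (2090, IAD, 5, IAD, 32), (2090, IAD, 7, IAD, 37), (2090, MIA, 3, DEN, 13), (2090, MIA, 34, IAD, 34), (2090, MIA, 34, ORD, 37), (2090, MIA, 5, IAD, 32), (2090, MIA, 7, IAD, 37), (2090, SEA, 3, DEN, 13), (2090, SEA, 34, IAD, 34), (2090, SEA, 34, ORD, 37), (2090, SEA, 5, IAD, 32), (2090, SEA, 7, IAD, 37), (5640, BOS, 34, ORD, 37), (5640, HND, 34, ORD, 37), (5640, IAD, 34, ORD, 37)}
π[fno, dist, hours]: project onto (fno, dist, hours) (12 duplicate(s) eliminated) → {(13, 2090, 3), (32, 2090, 5), (34, 2090, 34), (37, 2090, 34), (37, 2090, 7), (37, 5640, 34)}

{(13, 2090, 3), (32, 2090, 5), (34, 2090, 34), (37, 2090, 34), (37, 2090, 7), (37, 5640, 34)}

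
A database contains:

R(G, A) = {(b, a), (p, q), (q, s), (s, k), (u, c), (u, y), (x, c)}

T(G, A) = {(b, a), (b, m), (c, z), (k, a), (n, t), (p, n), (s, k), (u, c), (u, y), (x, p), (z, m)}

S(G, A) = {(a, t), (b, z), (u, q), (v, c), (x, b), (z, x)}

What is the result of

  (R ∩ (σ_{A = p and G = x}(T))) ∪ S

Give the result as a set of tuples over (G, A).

σ[A = p and G = x]: keep tuples satisfying A = p and G = x → {(x, p)}
Intersection: {(b, a), (p, q), (q, s), (s, k), (u, c), (u, y), (x, c)} with {(x, p)} → {}
Union: {} with {(a, t), (b, z), (u, q), (v, c), (x, b), (z, x)} → {(a, t), (b, z), (u, q), (v, c), (x, b), (z, x)}

{(a, t), (b, z), (u, q), (v, c), (x, b), (z, x)}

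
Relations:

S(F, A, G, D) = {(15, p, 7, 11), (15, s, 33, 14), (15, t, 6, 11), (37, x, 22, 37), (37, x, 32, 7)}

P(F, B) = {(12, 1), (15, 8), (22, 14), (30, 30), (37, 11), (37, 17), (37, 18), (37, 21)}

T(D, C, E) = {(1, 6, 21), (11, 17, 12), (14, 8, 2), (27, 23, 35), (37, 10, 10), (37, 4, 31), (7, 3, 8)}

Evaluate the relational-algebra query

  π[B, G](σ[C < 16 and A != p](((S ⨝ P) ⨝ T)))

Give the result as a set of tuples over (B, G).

Natural join on F: {(15, p, 7, 11, 8), (15, s, 33, 14, 8), (15, t, 6, 11, 8), (37, x, 22, 37, 11), (37, x, 22, 37, 17), (37, x, 22, 37, 18), (37, x, 22, 37, 21), (37, x, 32, 7, 11), (37, x, 32, 7, 17), (37, x, 32, 7, 18), (37, x, 32, 7, 21)}
Natural join on D: {(15, p, 7, 11, 8, 17, 12), (15, s, 33, 14, 8, 8, 2), (15, t, 6, 11, 8, 17, 12), (37, x, 22, 37, 11, 10, 10), (37, x, 22, 37, 11, 4, 31), (37, x, 22, 37, 17, 10, 10), (37, x, 22, 37, 17, 4, 31), (37, x, 22, 37, 18, 10, 10), (37, x, 22, 37, 18, 4, 31), (37, x, 22, 37, 21, 10, 10), (37, x, 22, 37, 21, 4, 31), (37, x, 32, 7, 11, 3, 8), (37, x, 32, 7, 17, 3, 8), (37, x, 32, 7, 18, 3, 8), (37, x, 32, 7, 21, 3, 8)}
σ[C < 16 and A != p]: keep tuples satisfying C < 16 and A != p → {(15, s, 33, 14, 8, 8, 2), (37, x, 22, 37, 11, 10, 10), (37, x, 22, 37, 11, 4, 31), (37, x, 22, 37, 17, 10, 10), (37, x, 22, 37, 17, 4, 31), (37, x, 22, 37, 18, 10, 10), (37, x, 22, 37, 18, 4, 31), (37, x, 22, 37, 21, 10, 10), (37, x, 22, 37, 21, 4, 31), (37, x, 32, 7, 11, 3, 8), (37, x, 32, 7, 17, 3, 8), (37, x, 32, 7, 18, 3, 8), (37, x, 32, 7, 21, 3, 8)}
Projecting to B, G (4 duplicate(s) eliminated): {(11, 22), (11, 32), (17, 22), (17, 32), (18, 22), (18, 32), (21, 22), (21, 32), (8, 33)}

{(11, 22), (11, 32), (17, 22), (17, 32), (18, 22), (18, 32), (21, 22), (21, 32), (8, 33)}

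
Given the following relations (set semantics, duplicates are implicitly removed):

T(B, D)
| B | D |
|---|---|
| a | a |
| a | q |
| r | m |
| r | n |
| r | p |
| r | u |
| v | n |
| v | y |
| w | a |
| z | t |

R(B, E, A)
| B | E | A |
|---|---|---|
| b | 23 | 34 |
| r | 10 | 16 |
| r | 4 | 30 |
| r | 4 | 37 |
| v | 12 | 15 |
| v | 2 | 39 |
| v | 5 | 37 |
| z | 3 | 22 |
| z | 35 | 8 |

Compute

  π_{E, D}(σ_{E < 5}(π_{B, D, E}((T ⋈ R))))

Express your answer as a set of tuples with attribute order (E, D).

{(2, n), (2, y), (3, t), (4, m), (4, n), (4, p), (4, u)}

Joining T and R on B yields {(r, m, 10, 16), (r, m, 4, 30), (r, m, 4, 37), (r, n, 10, 16), (r, n, 4, 30), (r, n, 4, 37), (r, p, 10, 16), (r, p, 4, 30), (r, p, 4, 37), (r, u, 10, 16), (r, u, 4, 30), (r, u, 4, 37), (v, n, 12, 15), (v, n, 2, 39), (v, n, 5, 37), (v, y, 12, 15), (v, y, 2, 39), (v, y, 5, 37), (z, t, 3, 22), (z, t, 35, 8)}.
π[B, D, E]: project onto (B, D, E) (4 duplicate(s) eliminated) → {(r, m, 10), (r, m, 4), (r, n, 10), (r, n, 4), (r, p, 10), (r, p, 4), (r, u, 10), (r, u, 4), (v, n, 12), (v, n, 2), (v, n, 5), (v, y, 12), (v, y, 2), (v, y, 5), (z, t, 3), (z, t, 35)}
Filtering on E < 5 leaves {(r, m, 4), (r, n, 4), (r, p, 4), (r, u, 4), (v, n, 2), (v, y, 2), (z, t, 3)}.
π[E, D]: project onto (E, D) → {(2, n), (2, y), (3, t), (4, m), (4, n), (4, p), (4, u)}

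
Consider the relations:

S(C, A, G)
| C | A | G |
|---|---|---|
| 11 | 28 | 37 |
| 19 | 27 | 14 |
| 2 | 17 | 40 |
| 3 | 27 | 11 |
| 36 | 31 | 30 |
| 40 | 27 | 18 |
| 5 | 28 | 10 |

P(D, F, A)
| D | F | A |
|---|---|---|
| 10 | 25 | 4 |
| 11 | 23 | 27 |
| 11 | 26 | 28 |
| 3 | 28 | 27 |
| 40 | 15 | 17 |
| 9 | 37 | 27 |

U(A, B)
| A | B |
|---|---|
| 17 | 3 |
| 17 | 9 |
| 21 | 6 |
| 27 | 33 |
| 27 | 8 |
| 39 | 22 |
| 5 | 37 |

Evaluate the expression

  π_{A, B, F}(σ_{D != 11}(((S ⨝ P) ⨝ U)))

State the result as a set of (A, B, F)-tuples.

{(17, 3, 15), (17, 9, 15), (27, 33, 28), (27, 33, 37), (27, 8, 28), (27, 8, 37)}

Joining S and P on A yields {(11, 28, 37, 11, 26), (19, 27, 14, 11, 23), (19, 27, 14, 3, 28), (19, 27, 14, 9, 37), (2, 17, 40, 40, 15), (3, 27, 11, 11, 23), (3, 27, 11, 3, 28), (3, 27, 11, 9, 37), (40, 27, 18, 11, 23), (40, 27, 18, 3, 28), (40, 27, 18, 9, 37), (5, 28, 10, 11, 26)}.
Joining (S ⨝ P) and U on A yields {(19, 27, 14, 11, 23, 33), (19, 27, 14, 11, 23, 8), (19, 27, 14, 3, 28, 33), (19, 27, 14, 3, 28, 8), (19, 27, 14, 9, 37, 33), (19, 27, 14, 9, 37, 8), (2, 17, 40, 40, 15, 3), (2, 17, 40, 40, 15, 9), (3, 27, 11, 11, 23, 33), (3, 27, 11, 11, 23, 8), (3, 27, 11, 3, 28, 33), (3, 27, 11, 3, 28, 8), (3, 27, 11, 9, 37, 33), (3, 27, 11, 9, 37, 8), (40, 27, 18, 11, 23, 33), (40, 27, 18, 11, 23, 8), (40, 27, 18, 3, 28, 33), (40, 27, 18, 3, 28, 8), (40, 27, 18, 9, 37, 33), (40, 27, 18, 9, 37, 8)}.
Apply σ_{D != 11}; surviving tuples: {(19, 27, 14, 3, 28, 33), (19, 27, 14, 3, 28, 8), (19, 27, 14, 9, 37, 33), (19, 27, 14, 9, 37, 8), (2, 17, 40, 40, 15, 3), (2, 17, 40, 40, 15, 9), (3, 27, 11, 3, 28, 33), (3, 27, 11, 3, 28, 8), (3, 27, 11, 9, 37, 33), (3, 27, 11, 9, 37, 8), (40, 27, 18, 3, 28, 33), (40, 27, 18, 3, 28, 8), (40, 27, 18, 9, 37, 33), (40, 27, 18, 9, 37, 8)}
π_{A, B, F} gives {(17, 3, 15), (17, 9, 15), (27, 33, 28), (27, 33, 37), (27, 8, 28), (27, 8, 37)} (8 duplicate(s) eliminated).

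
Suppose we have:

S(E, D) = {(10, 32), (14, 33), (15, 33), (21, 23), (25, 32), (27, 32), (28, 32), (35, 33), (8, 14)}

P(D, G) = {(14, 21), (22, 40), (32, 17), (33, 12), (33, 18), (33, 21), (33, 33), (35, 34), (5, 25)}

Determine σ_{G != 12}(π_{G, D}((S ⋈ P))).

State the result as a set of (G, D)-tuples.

{(17, 32), (18, 33), (21, 14), (21, 33), (33, 33)}

Joining S and P on D yields {(10, 32, 17), (14, 33, 12), (14, 33, 18), (14, 33, 21), (14, 33, 33), (15, 33, 12), (15, 33, 18), (15, 33, 21), (15, 33, 33), (25, 32, 17), (27, 32, 17), (28, 32, 17), (35, 33, 12), (35, 33, 18), (35, 33, 21), (35, 33, 33), (8, 14, 21)}.
π[G, D]: project onto (G, D) (11 duplicate(s) eliminated) → {(12, 33), (17, 32), (18, 33), (21, 14), (21, 33), (33, 33)}
σ[G != 12]: keep tuples satisfying G != 12 → {(17, 32), (18, 33), (21, 14), (21, 33), (33, 33)}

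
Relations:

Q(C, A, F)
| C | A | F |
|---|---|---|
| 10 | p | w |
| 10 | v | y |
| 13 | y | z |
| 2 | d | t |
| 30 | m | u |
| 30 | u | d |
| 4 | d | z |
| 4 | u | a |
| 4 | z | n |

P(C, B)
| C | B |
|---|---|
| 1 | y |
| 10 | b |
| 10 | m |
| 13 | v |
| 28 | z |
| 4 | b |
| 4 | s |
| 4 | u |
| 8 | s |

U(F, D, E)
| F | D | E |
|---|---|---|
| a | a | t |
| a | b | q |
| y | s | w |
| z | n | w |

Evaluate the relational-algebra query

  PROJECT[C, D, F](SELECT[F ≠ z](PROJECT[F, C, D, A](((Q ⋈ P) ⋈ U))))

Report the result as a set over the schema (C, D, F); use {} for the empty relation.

{(10, s, y), (4, a, a), (4, b, a)}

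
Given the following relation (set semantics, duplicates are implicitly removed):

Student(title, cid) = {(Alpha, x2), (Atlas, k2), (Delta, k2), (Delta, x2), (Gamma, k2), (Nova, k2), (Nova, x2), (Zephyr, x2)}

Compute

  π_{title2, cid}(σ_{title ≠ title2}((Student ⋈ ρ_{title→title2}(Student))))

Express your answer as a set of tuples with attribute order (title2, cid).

ρ[title→title2]: schema becomes (title2, cid); tuples unchanged.
Student ⋈ ρ_{title→title2}(Student) (natural join on cid): {(Alpha, x2, Alpha), (Alpha, x2, Delta), (Alpha, x2, Nova), (Alpha, x2, Zephyr), (Atlas, k2, Atlas), (Atlas, k2, Delta), (Atlas, k2, Gamma), (Atlas, k2, Nova), (Delta, k2, Atlas), (Delta, k2, Delta), (Delta, k2, Gamma), (Delta, k2, Nova), (Delta, x2, Alpha), (Delta, x2, Delta), (Delta, x2, Nova), (Delta, x2, Zephyr), (Gamma, k2, Atlas), (Gamma, k2, Delta), (Gamma, k2, Gamma), (Gamma, k2, Nova), (Nova, k2, Atlas), (Nova, k2, Delta), (Nova, k2, Gamma), (Nova, k2, Nova), (Nova, x2, Alpha), (Nova, x2, Delta), (Nova, x2, Nova), (Nova, x2, Zephyr), (Zephyr, x2, Alpha), (Zephyr, x2, Delta), (Zephyr, x2, Nova), (Zephyr, x2, Zephyr)}
Filtering on title ≠ title2 leaves {(Alpha, x2, Delta), (Alpha, x2, Nova), (Alpha, x2, Zephyr), (Atlas, k2, Delta), (Atlas, k2, Gamma), (Atlas, k2, Nova), (Delta, k2, Atlas), (Delta, k2, Gamma), (Delta, k2, Nova), (Delta, x2, Alpha), (Delta, x2, Nova), (Delta, x2, Zephyr), (Gamma, k2, Atlas), (Gamma, k2, Delta), (Gamma, k2, Nova), (Nova, k2, Atlas), (Nova, k2, Delta), (Nova, k2, Gamma), (Nova, x2, Alpha), (Nova, x2, Delta), (Nova, x2, Zephyr), (Zephyr, x2, Alpha), (Zephyr, x2, Delta), (Zephyr, x2, Nova)}.
π_{title2, cid} gives {(Alpha, x2), (Atlas, k2), (Delta, k2), (Delta, x2), (Gamma, k2), (Nova, k2), (Nova, x2), (Zephyr, x2)} (16 duplicate(s) eliminated).

{(Alpha, x2), (Atlas, k2), (Delta, k2), (Delta, x2), (Gamma, k2), (Nova, k2), (Nova, x2), (Zephyr, x2)}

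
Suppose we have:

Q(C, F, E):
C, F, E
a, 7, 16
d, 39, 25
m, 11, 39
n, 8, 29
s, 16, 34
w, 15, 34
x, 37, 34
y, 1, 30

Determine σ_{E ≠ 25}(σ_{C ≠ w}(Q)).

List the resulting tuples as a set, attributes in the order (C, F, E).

σ[C ≠ w]: keep tuples satisfying C ≠ w → {(a, 7, 16), (d, 39, 25), (m, 11, 39), (n, 8, 29), (s, 16, 34), (x, 37, 34), (y, 1, 30)}
σ[E ≠ 25]: keep tuples satisfying E ≠ 25 → {(a, 7, 16), (m, 11, 39), (n, 8, 29), (s, 16, 34), (x, 37, 34), (y, 1, 30)}

{(a, 7, 16), (m, 11, 39), (n, 8, 29), (s, 16, 34), (x, 37, 34), (y, 1, 30)}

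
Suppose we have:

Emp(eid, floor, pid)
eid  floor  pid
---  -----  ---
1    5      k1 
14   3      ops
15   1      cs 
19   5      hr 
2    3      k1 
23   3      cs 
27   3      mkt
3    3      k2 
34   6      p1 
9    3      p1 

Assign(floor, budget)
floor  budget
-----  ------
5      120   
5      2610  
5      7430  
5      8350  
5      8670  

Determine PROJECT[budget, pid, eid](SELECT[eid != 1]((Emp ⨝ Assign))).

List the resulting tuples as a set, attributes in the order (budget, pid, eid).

Emp ⋈ Assign (natural join on floor): {(1, 5, k1, 120), (1, 5, k1, 2610), (1, 5, k1, 7430), (1, 5, k1, 8350), (1, 5, k1, 8670), (19, 5, hr, 120), (19, 5, hr, 2610), (19, 5, hr, 7430), (19, 5, hr, 8350), (19, 5, hr, 8670)}
Selection eid != 1: {(19, 5, hr, 120), (19, 5, hr, 2610), (19, 5, hr, 7430), (19, 5, hr, 8350), (19, 5, hr, 8670)}
π_{budget, pid, eid} gives {(120, hr, 19), (2610, hr, 19), (7430, hr, 19), (8350, hr, 19), (8670, hr, 19)}.

{(120, hr, 19), (2610, hr, 19), (7430, hr, 19), (8350, hr, 19), (8670, hr, 19)}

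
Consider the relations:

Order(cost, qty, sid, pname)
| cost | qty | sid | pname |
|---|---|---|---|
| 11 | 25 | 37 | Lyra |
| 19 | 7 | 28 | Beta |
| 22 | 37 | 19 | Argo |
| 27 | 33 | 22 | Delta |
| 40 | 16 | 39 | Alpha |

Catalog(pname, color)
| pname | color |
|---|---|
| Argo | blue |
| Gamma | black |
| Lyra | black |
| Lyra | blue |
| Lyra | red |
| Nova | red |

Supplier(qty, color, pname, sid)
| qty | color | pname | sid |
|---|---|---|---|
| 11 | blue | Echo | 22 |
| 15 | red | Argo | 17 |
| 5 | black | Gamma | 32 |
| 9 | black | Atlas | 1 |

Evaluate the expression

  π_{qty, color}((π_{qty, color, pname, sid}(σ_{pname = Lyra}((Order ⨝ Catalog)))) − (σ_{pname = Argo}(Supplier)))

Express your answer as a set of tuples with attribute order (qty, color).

{(25, black), (25, blue), (25, red)}

Joining Order and Catalog on pname yields {(11, 25, 37, Lyra, black), (11, 25, 37, Lyra, blue), (11, 25, 37, Lyra, red), (22, 37, 19, Argo, blue)}.
Apply σ_{pname = Lyra}; surviving tuples: {(11, 25, 37, Lyra, black), (11, 25, 37, Lyra, blue), (11, 25, 37, Lyra, red)}
Keep only column(s) qty, color, pname, sid: {(25, black, Lyra, 37), (25, blue, Lyra, 37), (25, red, Lyra, 37)}
Apply σ_{pname = Argo}; surviving tuples: {(15, red, Argo, 17)}
Difference: {(25, black, Lyra, 37), (25, blue, Lyra, 37), (25, red, Lyra, 37)} with {(15, red, Argo, 17)} → {(25, black, Lyra, 37), (25, blue, Lyra, 37), (25, red, Lyra, 37)}
Keep only column(s) qty, color: {(25, black), (25, blue), (25, red)}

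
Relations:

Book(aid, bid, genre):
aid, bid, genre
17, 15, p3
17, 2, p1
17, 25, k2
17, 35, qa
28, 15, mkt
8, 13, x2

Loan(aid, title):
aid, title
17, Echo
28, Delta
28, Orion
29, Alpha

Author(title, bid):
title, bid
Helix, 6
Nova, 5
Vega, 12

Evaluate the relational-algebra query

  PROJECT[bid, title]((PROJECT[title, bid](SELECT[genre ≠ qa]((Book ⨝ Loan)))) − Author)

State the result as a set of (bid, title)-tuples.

{(15, Delta), (15, Echo), (15, Orion), (2, Echo), (25, Echo)}

Book ⋈ Loan (natural join on aid): {(17, 15, p3, Echo), (17, 2, p1, Echo), (17, 25, k2, Echo), (17, 35, qa, Echo), (28, 15, mkt, Delta), (28, 15, mkt, Orion)}
Selection genre ≠ qa: {(17, 15, p3, Echo), (17, 2, p1, Echo), (17, 25, k2, Echo), (28, 15, mkt, Delta), (28, 15, mkt, Orion)}
π[title, bid]: project onto (title, bid) → {(Delta, 15), (Echo, 15), (Echo, 2), (Echo, 25), (Orion, 15)}
Taking the difference: {(Delta, 15), (Echo, 15), (Echo, 2), (Echo, 25), (Orion, 15)}
π[bid, title]: project onto (bid, title) → {(15, Delta), (15, Echo), (15, Orion), (2, Echo), (25, Echo)}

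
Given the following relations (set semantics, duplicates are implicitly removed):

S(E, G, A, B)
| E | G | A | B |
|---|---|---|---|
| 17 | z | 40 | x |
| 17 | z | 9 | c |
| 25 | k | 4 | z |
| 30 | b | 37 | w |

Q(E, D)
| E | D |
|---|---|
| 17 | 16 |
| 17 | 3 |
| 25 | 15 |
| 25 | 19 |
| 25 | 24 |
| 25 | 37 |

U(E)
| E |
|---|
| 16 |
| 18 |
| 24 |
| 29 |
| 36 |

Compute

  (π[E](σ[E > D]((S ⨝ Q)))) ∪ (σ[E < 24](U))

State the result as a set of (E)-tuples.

{16, 17, 18, 25}

Joining S and Q on E yields {(17, z, 40, x, 16), (17, z, 40, x, 3), (17, z, 9, c, 16), (17, z, 9, c, 3), (25, k, 4, z, 15), (25, k, 4, z, 19), (25, k, 4, z, 24), (25, k, 4, z, 37)}.
σ[E > D]: keep tuples satisfying E > D → {(17, z, 40, x, 16), (17, z, 40, x, 3), (17, z, 9, c, 16), (17, z, 9, c, 3), (25, k, 4, z, 15), (25, k, 4, z, 19), (25, k, 4, z, 24)}
π[E]: project onto (E) (5 duplicate(s) eliminated) → {17, 25}
σ[E < 24]: keep tuples satisfying E < 24 → {16, 18}
Taking the union: {16, 17, 18, 25}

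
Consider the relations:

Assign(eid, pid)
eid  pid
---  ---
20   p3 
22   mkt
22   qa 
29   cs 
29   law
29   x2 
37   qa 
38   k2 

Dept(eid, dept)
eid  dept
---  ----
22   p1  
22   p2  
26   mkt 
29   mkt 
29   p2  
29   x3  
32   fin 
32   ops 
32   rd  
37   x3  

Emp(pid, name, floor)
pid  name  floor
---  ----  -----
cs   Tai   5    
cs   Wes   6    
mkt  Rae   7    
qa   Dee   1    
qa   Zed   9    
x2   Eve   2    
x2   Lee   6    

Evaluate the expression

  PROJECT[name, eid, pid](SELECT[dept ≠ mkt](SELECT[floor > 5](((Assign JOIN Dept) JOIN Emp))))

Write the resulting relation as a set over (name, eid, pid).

{(Lee, 29, x2), (Rae, 22, mkt), (Wes, 29, cs), (Zed, 22, qa), (Zed, 37, qa)}

Joining Assign and Dept on eid yields {(22, mkt, p1), (22, mkt, p2), (22, qa, p1), (22, qa, p2), (29, cs, mkt), (29, cs, p2), (29, cs, x3), (29, law, mkt), (29, law, p2), (29, law, x3), (29, x2, mkt), (29, x2, p2), (29, x2, x3), (37, qa, x3)}.
Joining (Assign JOIN Dept) and Emp on pid yields {(22, mkt, p1, Rae, 7), (22, mkt, p2, Rae, 7), (22, qa, p1, Dee, 1), (22, qa, p1, Zed, 9), (22, qa, p2, Dee, 1), (22, qa, p2, Zed, 9), (29, cs, mkt, Tai, 5), (29, cs, mkt, Wes, 6), (29, cs, p2, Tai, 5), (29, cs, p2, Wes, 6), (29, cs, x3, Tai, 5), (29, cs, x3, Wes, 6), (29, x2, mkt, Eve, 2), (29, x2, mkt, Lee, 6), (29, x2, p2, Eve, 2), (29, x2, p2, Lee, 6), (29, x2, x3, Eve, 2), (29, x2, x3, Lee, 6), (37, qa, x3, Dee, 1), (37, qa, x3, Zed, 9)}.
σ[floor > 5]: keep tuples satisfying floor > 5 → {(22, mkt, p1, Rae, 7), (22, mkt, p2, Rae, 7), (22, qa, p1, Zed, 9), (22, qa, p2, Zed, 9), (29, cs, mkt, Wes, 6), (29, cs, p2, Wes, 6), (29, cs, x3, Wes, 6), (29, x2, mkt, Lee, 6), (29, x2, p2, Lee, 6), (29, x2, x3, Lee, 6), (37, qa, x3, Zed, 9)}
σ[dept ≠ mkt]: keep tuples satisfying dept ≠ mkt → {(22, mkt, p1, Rae, 7), (22, mkt, p2, Rae, 7), (22, qa, p1, Zed, 9), (22, qa, p2, Zed, 9), (29, cs, p2, Wes, 6), (29, cs, x3, Wes, 6), (29, x2, p2, Lee, 6), (29, x2, x3, Lee, 6), (37, qa, x3, Zed, 9)}
Projecting to name, eid, pid (4 duplicate(s) eliminated): {(Lee, 29, x2), (Rae, 22, mkt), (Wes, 29, cs), (Zed, 22, qa), (Zed, 37, qa)}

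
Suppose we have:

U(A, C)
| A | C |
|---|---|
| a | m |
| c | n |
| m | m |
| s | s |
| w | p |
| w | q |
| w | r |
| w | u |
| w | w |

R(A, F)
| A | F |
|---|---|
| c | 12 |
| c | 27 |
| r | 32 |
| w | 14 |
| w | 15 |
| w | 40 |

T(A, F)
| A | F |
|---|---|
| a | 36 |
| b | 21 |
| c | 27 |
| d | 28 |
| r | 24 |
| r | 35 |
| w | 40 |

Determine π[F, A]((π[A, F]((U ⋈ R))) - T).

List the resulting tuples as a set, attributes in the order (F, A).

U ⋈ R (natural join on A): {(c, n, 12), (c, n, 27), (w, p, 14), (w, p, 15), (w, p, 40), (w, q, 14), (w, q, 15), (w, q, 40), (w, r, 14), (w, r, 15), (w, r, 40), (w, u, 14), (w, u, 15), (w, u, 40), (w, w, 14), (w, w, 15), (w, w, 40)}
π_{A, F} gives {(c, 12), (c, 27), (w, 14), (w, 15), (w, 40)} (12 duplicate(s) eliminated).
Set difference of the two operands is {(c, 12), (w, 14), (w, 15)}.
π_{F, A} gives {(12, c), (14, w), (15, w)}.

{(12, c), (14, w), (15, w)}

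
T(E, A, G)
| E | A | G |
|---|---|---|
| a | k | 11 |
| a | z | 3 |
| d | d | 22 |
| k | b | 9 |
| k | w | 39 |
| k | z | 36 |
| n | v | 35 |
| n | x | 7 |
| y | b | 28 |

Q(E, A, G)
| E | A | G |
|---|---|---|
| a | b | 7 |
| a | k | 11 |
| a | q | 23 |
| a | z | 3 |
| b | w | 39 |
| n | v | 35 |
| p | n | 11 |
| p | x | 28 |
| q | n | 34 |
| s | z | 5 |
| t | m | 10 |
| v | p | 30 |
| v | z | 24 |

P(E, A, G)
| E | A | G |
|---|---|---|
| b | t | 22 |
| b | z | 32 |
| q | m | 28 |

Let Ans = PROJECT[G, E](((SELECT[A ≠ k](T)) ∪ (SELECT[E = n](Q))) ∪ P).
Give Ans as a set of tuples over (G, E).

Apply σ_{A ≠ k}; surviving tuples: {(a, z, 3), (d, d, 22), (k, b, 9), (k, w, 39), (k, z, 36), (n, v, 35), (n, x, 7), (y, b, 28)}
Apply σ_{E = n}; surviving tuples: {(n, v, 35)}
Set union of the two operands is {(a, z, 3), (d, d, 22), (k, b, 9), (k, w, 39), (k, z, 36), (n, v, 35), (n, x, 7), (y, b, 28)}.
Set union of the two operands is {(a, z, 3), (b, t, 22), (b, z, 32), (d, d, 22), (k, b, 9), (k, w, 39), (k, z, 36), (n, v, 35), (n, x, 7), (q, m, 28), (y, b, 28)}.
π_{G, E} gives {(22, b), (22, d), (28, q), (28, y), (3, a), (32, b), (35, n), (36, k), (39, k), (7, n), (9, k)}.

{(22, b), (22, d), (28, q), (28, y), (3, a), (32, b), (35, n), (36, k), (39, k), (7, n), (9, k)}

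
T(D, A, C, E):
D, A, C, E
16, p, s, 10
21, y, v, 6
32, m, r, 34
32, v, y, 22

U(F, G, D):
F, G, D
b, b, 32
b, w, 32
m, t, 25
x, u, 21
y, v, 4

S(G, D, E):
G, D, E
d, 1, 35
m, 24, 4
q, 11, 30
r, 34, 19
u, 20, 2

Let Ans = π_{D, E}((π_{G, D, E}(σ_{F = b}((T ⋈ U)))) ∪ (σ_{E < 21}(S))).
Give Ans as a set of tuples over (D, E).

{(20, 2), (24, 4), (32, 22), (32, 34), (34, 19)}

T ⋈ U (natural join on D): {(21, y, v, 6, x, u), (32, m, r, 34, b, b), (32, m, r, 34, b, w), (32, v, y, 22, b, b), (32, v, y, 22, b, w)}
Selection F = b: {(32, m, r, 34, b, b), (32, m, r, 34, b, w), (32, v, y, 22, b, b), (32, v, y, 22, b, w)}
π[G, D, E]: project onto (G, D, E) → {(b, 32, 22), (b, 32, 34), (w, 32, 22), (w, 32, 34)}
Selection E < 21: {(m, 24, 4), (r, 34, 19), (u, 20, 2)}
Union: {(b, 32, 22), (b, 32, 34), (w, 32, 22), (w, 32, 34)} with {(m, 24, 4), (r, 34, 19), (u, 20, 2)} → {(b, 32, 22), (b, 32, 34), (m, 24, 4), (r, 34, 19), (u, 20, 2), (w, 32, 22), (w, 32, 34)}
π[D, E]: project onto (D, E) (2 duplicate(s) eliminated) → {(20, 2), (24, 4), (32, 22), (32, 34), (34, 19)}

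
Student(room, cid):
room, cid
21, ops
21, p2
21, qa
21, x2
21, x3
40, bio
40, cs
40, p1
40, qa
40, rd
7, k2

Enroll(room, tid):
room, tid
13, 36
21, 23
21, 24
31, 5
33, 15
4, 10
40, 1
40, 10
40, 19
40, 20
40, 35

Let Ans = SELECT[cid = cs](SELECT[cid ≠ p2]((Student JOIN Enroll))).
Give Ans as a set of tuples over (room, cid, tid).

{(40, cs, 1), (40, cs, 10), (40, cs, 19), (40, cs, 20), (40, cs, 35)}

Student ⋈ Enroll (natural join on room): {(21, ops, 23), (21, ops, 24), (21, p2, 23), (21, p2, 24), (21, qa, 23), (21, qa, 24), (21, x2, 23), (21, x2, 24), (21, x3, 23), (21, x3, 24), (40, bio, 1), (40, bio, 10), (40, bio, 19), (40, bio, 20), (40, bio, 35), (40, cs, 1), (40, cs, 10), (40, cs, 19), (40, cs, 20), (40, cs, 35), (40, p1, 1), (40, p1, 10), (40, p1, 19), (40, p1, 20), (40, p1, 35), (40, qa, 1), (40, qa, 10), (40, qa, 19), (40, qa, 20), (40, qa, 35), (40, rd, 1), (40, rd, 10), (40, rd, 19), (40, rd, 20), (40, rd, 35)}
Selection cid ≠ p2: {(21, ops, 23), (21, ops, 24), (21, qa, 23), (21, qa, 24), (21, x2, 23), (21, x2, 24), (21, x3, 23), (21, x3, 24), (40, bio, 1), (40, bio, 10), (40, bio, 19), (40, bio, 20), (40, bio, 35), (40, cs, 1), (40, cs, 10), (40, cs, 19), (40, cs, 20), (40, cs, 35), (40, p1, 1), (40, p1, 10), (40, p1, 19), (40, p1, 20), (40, p1, 35), (40, qa, 1), (40, qa, 10), (40, qa, 19), (40, qa, 20), (40, qa, 35), (40, rd, 1), (40, rd, 10), (40, rd, 19), (40, rd, 20), (40, rd, 35)}
Selection cid = cs: {(40, cs, 1), (40, cs, 10), (40, cs, 19), (40, cs, 20), (40, cs, 35)}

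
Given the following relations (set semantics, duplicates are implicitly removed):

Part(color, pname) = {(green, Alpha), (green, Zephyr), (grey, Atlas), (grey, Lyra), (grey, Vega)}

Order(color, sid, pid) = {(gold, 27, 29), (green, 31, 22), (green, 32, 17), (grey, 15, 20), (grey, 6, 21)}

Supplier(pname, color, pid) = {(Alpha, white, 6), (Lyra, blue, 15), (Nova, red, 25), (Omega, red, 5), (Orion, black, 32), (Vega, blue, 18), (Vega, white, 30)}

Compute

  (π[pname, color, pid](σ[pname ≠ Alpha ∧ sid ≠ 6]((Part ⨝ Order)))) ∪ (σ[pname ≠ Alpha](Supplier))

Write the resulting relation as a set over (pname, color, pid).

{(Atlas, grey, 20), (Lyra, blue, 15), (Lyra, grey, 20), (Nova, red, 25), (Omega, red, 5), (Orion, black, 32), (Vega, blue, 18), (Vega, grey, 20), (Vega, white, 30), (Zephyr, green, 17), (Zephyr, green, 22)}

Joining Part and Order on color yields {(green, Alpha, 31, 22), (green, Alpha, 32, 17), (green, Zephyr, 31, 22), (green, Zephyr, 32, 17), (grey, Atlas, 15, 20), (grey, Atlas, 6, 21), (grey, Lyra, 15, 20), (grey, Lyra, 6, 21), (grey, Vega, 15, 20), (grey, Vega, 6, 21)}.
σ[pname ≠ Alpha ∧ sid ≠ 6]: keep tuples satisfying pname ≠ Alpha ∧ sid ≠ 6 → {(green, Zephyr, 31, 22), (green, Zephyr, 32, 17), (grey, Atlas, 15, 20), (grey, Lyra, 15, 20), (grey, Vega, 15, 20)}
π_{pname, color, pid} gives {(Atlas, grey, 20), (Lyra, grey, 20), (Vega, grey, 20), (Zephyr, green, 17), (Zephyr, green, 22)}.
σ[pname ≠ Alpha]: keep tuples satisfying pname ≠ Alpha → {(Lyra, blue, 15), (Nova, red, 25), (Omega, red, 5), (Orion, black, 32), (Vega, blue, 18), (Vega, white, 30)}
Union: {(Atlas, grey, 20), (Lyra, grey, 20), (Vega, grey, 20), (Zephyr, green, 17), (Zephyr, green, 22)} with {(Lyra, blue, 15), (Nova, red, 25), (Omega, red, 5), (Orion, black, 32), (Vega, blue, 18), (Vega, white, 30)} → {(Atlas, grey, 20), (Lyra, blue, 15), (Lyra, grey, 20), (Nova, red, 25), (Omega, red, 5), (Orion, black, 32), (Vega, blue, 18), (Vega, grey, 20), (Vega, white, 30), (Zephyr, green, 17), (Zephyr, green, 22)}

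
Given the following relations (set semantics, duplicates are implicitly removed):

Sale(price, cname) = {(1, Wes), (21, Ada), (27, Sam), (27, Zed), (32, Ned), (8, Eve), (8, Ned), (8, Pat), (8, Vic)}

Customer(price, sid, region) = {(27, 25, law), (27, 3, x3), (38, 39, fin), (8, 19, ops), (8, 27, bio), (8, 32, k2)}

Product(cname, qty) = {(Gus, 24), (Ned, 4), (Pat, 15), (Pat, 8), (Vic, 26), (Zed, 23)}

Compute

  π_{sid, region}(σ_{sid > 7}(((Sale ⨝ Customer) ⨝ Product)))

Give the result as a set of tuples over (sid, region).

{(19, ops), (25, law), (27, bio), (32, k2)}

Sale ⋈ Customer (natural join on price): {(27, Sam, 25, law), (27, Sam, 3, x3), (27, Zed, 25, law), (27, Zed, 3, x3), (8, Eve, 19, ops), (8, Eve, 27, bio), (8, Eve, 32, k2), (8, Ned, 19, ops), (8, Ned, 27, bio), (8, Ned, 32, k2), (8, Pat, 19, ops), (8, Pat, 27, bio), (8, Pat, 32, k2), (8, Vic, 19, ops), (8, Vic, 27, bio), (8, Vic, 32, k2)}
(Sale ⨝ Customer) ⋈ Product (natural join on cname): {(27, Zed, 25, law, 23), (27, Zed, 3, x3, 23), (8, Ned, 19, ops, 4), (8, Ned, 27, bio, 4), (8, Ned, 32, k2, 4), (8, Pat, 19, ops, 15), (8, Pat, 19, ops, 8), (8, Pat, 27, bio, 15), (8, Pat, 27, bio, 8), (8, Pat, 32, k2, 15), (8, Pat, 32, k2, 8), (8, Vic, 19, ops, 26), (8, Vic, 27, bio, 26), (8, Vic, 32, k2, 26)}
Selection sid > 7: {(27, Zed, 25, law, 23), (8, Ned, 19, ops, 4), (8, Ned, 27, bio, 4), (8, Ned, 32, k2, 4), (8, Pat, 19, ops, 15), (8, Pat, 19, ops, 8), (8, Pat, 27, bio, 15), (8, Pat, 27, bio, 8), (8, Pat, 32, k2, 15), (8, Pat, 32, k2, 8), (8, Vic, 19, ops, 26), (8, Vic, 27, bio, 26), (8, Vic, 32, k2, 26)}
π_{sid, region} gives {(19, ops), (25, law), (27, bio), (32, k2)} (9 duplicate(s) eliminated).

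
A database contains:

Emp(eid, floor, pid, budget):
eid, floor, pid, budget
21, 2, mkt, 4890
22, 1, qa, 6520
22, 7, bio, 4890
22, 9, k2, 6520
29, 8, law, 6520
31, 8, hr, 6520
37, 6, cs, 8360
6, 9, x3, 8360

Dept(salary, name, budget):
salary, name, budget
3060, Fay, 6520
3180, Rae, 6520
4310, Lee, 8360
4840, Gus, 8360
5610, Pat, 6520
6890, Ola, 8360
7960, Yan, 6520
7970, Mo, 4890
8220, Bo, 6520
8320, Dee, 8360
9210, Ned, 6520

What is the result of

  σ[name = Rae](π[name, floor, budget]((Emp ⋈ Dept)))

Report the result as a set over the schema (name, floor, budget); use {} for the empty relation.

Emp ⋈ Dept (natural join on budget): {(21, 2, mkt, 4890, 7970, Mo), (22, 1, qa, 6520, 3060, Fay), (22, 1, qa, 6520, 3180, Rae), (22, 1, qa, 6520, 5610, Pat), (22, 1, qa, 6520, 7960, Yan), (22, 1, qa, 6520, 8220, Bo), (22, 1, qa, 6520, 9210, Ned), (22, 7, bio, 4890, 7970, Mo), (22, 9, k2, 6520, 3060, Fay), (22, 9, k2, 6520, 3180, Rae), (22, 9, k2, 6520, 5610, Pat), (22, 9, k2, 6520, 7960, Yan), (22, 9, k2, 6520, 8220, Bo), (22, 9, k2, 6520, 9210, Ned), (29, 8, law, 6520, 3060, Fay), (29, 8, law, 6520, 3180, Rae), (29, 8, law, 6520, 5610, Pat), (29, 8, law, 6520, 7960, Yan), (29, 8, law, 6520, 8220, Bo), (29, 8, law, 6520, 9210, Ned), (31, 8, hr, 6520, 3060, Fay), (31, 8, hr, 6520, 3180, Rae), (31, 8, hr, 6520, 5610, Pat), (31, 8, hr, 6520, 7960, Yan), (31, 8, hr, 6520, 8220, Bo), (31, 8, hr, 6520, 9210, Ned), (37, 6, cs, 8360, 4310, Lee), (37, 6, cs, 8360, 4840, Gus), (37, 6, cs, 8360, 6890, Ola), (37, 6, cs, 8360, 8320, Dee), (6, 9, x3, 8360, 4310, Lee), (6, 9, x3, 8360, 4840, Gus), (6, 9, x3, 8360, 6890, Ola), (6, 9, x3, 8360, 8320, Dee)}
Projecting to name, floor, budget (6 duplicate(s) eliminated): {(Bo, 1, 6520), (Bo, 8, 6520), (Bo, 9, 6520), (Dee, 6, 8360), (Dee, 9, 8360), (Fay, 1, 6520), (Fay, 8, 6520), (Fay, 9, 6520), (Gus, 6, 8360), (Gus, 9, 8360), (Lee, 6, 8360), (Lee, 9, 8360), (Mo, 2, 4890), (Mo, 7, 4890), (Ned, 1, 6520), (Ned, 8, 6520), (Ned, 9, 6520), (Ola, 6, 8360), (Ola, 9, 8360), (Pat, 1, 6520), (Pat, 8, 6520), (Pat, 9, 6520), (Rae, 1, 6520), (Rae, 8, 6520), (Rae, 9, 6520), (Yan, 1, 6520), (Yan, 8, 6520), (Yan, 9, 6520)}
σ[name = Rae]: keep tuples satisfying name = Rae → {(Rae, 1, 6520), (Rae, 8, 6520), (Rae, 9, 6520)}

{(Rae, 1, 6520), (Rae, 8, 6520), (Rae, 9, 6520)}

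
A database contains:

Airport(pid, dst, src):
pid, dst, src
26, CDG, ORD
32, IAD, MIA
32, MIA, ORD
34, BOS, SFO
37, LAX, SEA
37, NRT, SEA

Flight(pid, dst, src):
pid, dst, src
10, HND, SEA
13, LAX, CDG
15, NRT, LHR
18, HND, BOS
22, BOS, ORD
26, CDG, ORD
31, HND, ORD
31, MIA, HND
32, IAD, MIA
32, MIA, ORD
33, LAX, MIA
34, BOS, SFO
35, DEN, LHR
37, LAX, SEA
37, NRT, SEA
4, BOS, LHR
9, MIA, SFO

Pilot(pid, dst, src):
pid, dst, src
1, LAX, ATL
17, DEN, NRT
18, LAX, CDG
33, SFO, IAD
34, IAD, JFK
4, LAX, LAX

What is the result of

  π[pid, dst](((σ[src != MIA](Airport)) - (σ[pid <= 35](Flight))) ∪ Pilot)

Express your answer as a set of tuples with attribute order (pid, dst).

σ[src != MIA]: keep tuples satisfying src != MIA → {(26, CDG, ORD), (32, MIA, ORD), (34, BOS, SFO), (37, LAX, SEA), (37, NRT, SEA)}
σ[pid <= 35]: keep tuples satisfying pid <= 35 → {(10, HND, SEA), (13, LAX, CDG), (15, NRT, LHR), (18, HND, BOS), (22, BOS, ORD), (26, CDG, ORD), (31, HND, ORD), (31, MIA, HND), (32, IAD, MIA), (32, MIA, ORD), (33, LAX, MIA), (34, BOS, SFO), (35, DEN, LHR), (4, BOS, LHR), (9, MIA, SFO)}
Set difference of the two operands is {(37, LAX, SEA), (37, NRT, SEA)}.
Set union of the two operands is {(1, LAX, ATL), (17, DEN, NRT), (18, LAX, CDG), (33, SFO, IAD), (34, IAD, JFK), (37, LAX, SEA), (37, NRT, SEA), (4, LAX, LAX)}.
π_{pid, dst} gives {(1, LAX), (17, DEN), (18, LAX), (33, SFO), (34, IAD), (37, LAX), (37, NRT), (4, LAX)}.

{(1, LAX), (17, DEN), (18, LAX), (33, SFO), (34, IAD), (37, LAX), (37, NRT), (4, LAX)}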